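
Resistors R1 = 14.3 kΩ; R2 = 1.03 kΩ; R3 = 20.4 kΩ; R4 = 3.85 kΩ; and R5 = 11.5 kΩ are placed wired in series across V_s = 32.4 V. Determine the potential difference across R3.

Total series resistance ΣR = 14.3 + 1.03 + 20.4 + 3.85 + 11.5 = 51.08 kΩ.
V = V_s · R/ΣR = 32.4 × 0.3994 = 12.94 V.

V ≈ 12.9 V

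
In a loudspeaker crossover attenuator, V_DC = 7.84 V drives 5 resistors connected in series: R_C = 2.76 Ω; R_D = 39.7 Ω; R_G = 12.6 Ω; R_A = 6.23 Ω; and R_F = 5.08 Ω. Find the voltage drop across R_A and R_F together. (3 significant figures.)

ΣR = 2.76 + 39.7 + 12.6 + 6.23 + 5.08 = 66.37 Ω.
R_{R_A..R_F} = 6.23 + 5.08 = 11.31 Ω.
V = V_DC · R/ΣR = 7.84 × 0.1704 = 1.336 V.

V ≈ 1.34 V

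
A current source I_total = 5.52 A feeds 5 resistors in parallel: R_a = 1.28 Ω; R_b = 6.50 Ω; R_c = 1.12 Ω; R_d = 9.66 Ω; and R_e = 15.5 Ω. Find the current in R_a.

I ≈ 2.16 A

Conductances: ΣG = 1/1.28 + 1/6.50 + 1/1.12 + 1/9.66 + 1/15.5 = 1.996 (1/Ω).
Current divider: I(R_a) = I_total · G_k/ΣG = 5.52 × (0.7812/1.996) = 5.52 × 0.3914 = 2.161 A.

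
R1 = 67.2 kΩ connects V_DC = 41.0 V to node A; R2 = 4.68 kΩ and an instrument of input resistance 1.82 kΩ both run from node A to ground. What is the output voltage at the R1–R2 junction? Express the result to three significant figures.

V_out ≈ 0.784 V

First combine the lower leg with the load: R2 ‖ R_L = 1.310 kΩ.
Now apply the divider: V_out = 41.0 × 0.01913 = 0.7842 V.
(Unloaded it would be 2.67 V; the load pulls it down.)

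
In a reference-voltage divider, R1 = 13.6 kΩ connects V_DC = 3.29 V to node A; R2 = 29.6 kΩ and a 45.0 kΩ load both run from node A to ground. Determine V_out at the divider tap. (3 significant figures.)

V_out ≈ 1.87 V

The load sits in parallel with R2, giving an effective lower resistance R2' = R2·R_L/(R2+R_L) = 17.86 kΩ.
Voltage divider with the loaded lower leg: V_out = 3.29 × 17.86/(13.6 + 17.86) = 3.29 × 0.5676 = 1.868 V.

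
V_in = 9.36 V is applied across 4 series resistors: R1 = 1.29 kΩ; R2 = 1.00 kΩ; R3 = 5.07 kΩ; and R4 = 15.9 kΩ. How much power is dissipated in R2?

P ≈ 0.162 mW

The common current is I = 9.36/23.26 = 0.4024 mA.
P = I²R = 0.1619 × 1.00 = 0.1619 mW.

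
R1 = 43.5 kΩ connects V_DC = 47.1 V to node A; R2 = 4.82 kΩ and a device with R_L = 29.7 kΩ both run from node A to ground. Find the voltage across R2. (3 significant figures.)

R2 ‖ R_L = (4.82 × 29.7)/(4.82 + 29.7) = 4.147 kΩ.
Now apply the divider: V_out = 47.1 × 0.08704 = 4.099 V.

V_out ≈ 4.10 V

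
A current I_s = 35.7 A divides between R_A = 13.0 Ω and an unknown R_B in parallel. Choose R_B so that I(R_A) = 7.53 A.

Two-branch current divider: I_A = I_s · R_B/(R_A + R_B).
7.53/35.7 = R_B/(R_A + R_B) → R_B = R_A · (0.2109)/(1 − 0.2109) = 13.0 × 0.2673 = 3.475 Ω.

R_B ≈ 3.47 Ω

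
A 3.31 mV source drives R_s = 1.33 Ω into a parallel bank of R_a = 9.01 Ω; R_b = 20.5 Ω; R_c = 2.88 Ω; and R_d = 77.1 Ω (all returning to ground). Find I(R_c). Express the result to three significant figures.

I ≈ 0.679 mA

Parallel bank: R_p = 1/(1/9.01 + 1/20.5 + 1/2.88 + 1/77.1) = 1.923 Ω.
V_A = 3.31 × 1.923/3.253 = 1.957 mV.
I(R_c) = V_A / R_c = 1.957/2.88 = 0.6794 mA.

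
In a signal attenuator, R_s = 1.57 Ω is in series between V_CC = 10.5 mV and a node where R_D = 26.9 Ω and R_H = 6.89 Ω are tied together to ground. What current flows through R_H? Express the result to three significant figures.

I ≈ 1.18 mA

Combine the parallel branches: R_p = (1/26.9 + 1/6.89)⁻¹ = 5.485 Ω.
Node voltage V_A = V_CC · R_p/(R_s + R_p) = 10.5 × 0.7775 = 8.163 mV.
I(R_H) = V_A / R_H = 8.163/6.89 = 1.185 mA.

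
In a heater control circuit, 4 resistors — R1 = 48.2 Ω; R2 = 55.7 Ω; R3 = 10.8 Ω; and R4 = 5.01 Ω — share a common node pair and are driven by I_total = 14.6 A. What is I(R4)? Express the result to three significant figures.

ΣG = 1/48.2 + 1/55.7 + 1/10.8 + 1/5.01 = 0.3309.
Current divider: I(R4) = I_total · G_k/ΣG = 14.6 × (0.1996/0.3309) = 14.6 × 0.6032 = 8.807 A.

I ≈ 8.81 A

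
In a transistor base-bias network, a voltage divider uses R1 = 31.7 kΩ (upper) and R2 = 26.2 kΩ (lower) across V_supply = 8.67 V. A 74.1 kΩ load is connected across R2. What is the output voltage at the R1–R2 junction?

First combine the lower leg with the load: R2 ‖ R_L = 19.36 kΩ.
Now apply the divider: V_out = 8.67 × 0.3791 = 3.287 V.

V_out ≈ 3.29 V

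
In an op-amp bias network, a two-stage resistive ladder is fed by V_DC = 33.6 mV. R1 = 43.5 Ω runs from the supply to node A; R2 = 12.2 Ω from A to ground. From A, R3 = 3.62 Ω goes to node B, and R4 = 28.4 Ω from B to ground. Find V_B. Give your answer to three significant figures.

Looking into the second stage from A: R3 + R4 = 32.02 Ω appears in parallel with R2.
R2 ‖ (R3+R4) = 8.834 Ω.
First divider: V_A = V_DC · 8.834/(43.5 + 8.834) = 5.672 mV.
Stage 2 is unloaded, so V_B = V_A · R4/(R3+R4) = 5.672 × 28.4/32.02 = 5.031 mV.

V_B ≈ 5.03 mV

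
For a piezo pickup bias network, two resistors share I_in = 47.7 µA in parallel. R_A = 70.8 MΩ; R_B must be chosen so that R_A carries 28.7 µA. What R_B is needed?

R_B ≈ 107 MΩ

Two-branch current divider: I_A = I_in · R_B/(R_A + R_B).
28.7/47.7 = R_B/(R_A + R_B) → R_B = R_A · (0.6017)/(1 − 0.6017) = 70.8 × 1.511 = 106.9 MΩ.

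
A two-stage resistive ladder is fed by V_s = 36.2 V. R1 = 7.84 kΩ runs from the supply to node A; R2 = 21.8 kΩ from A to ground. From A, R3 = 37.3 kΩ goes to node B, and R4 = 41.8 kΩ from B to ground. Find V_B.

Node A sees R2 in parallel with the series input of stage 2, R3 + R4 = 79.10 kΩ.
Effective lower resistance at A: R2 ‖ 79.10 = 17.09 kΩ.
So V_A = 36.2 × 0.6855 = 24.82 V.
Then the unloaded second divider: V_B = V_A × R4/(R3+R4) = 24.82 × 0.5284 = 13.11 V.

V_B ≈ 13.1 V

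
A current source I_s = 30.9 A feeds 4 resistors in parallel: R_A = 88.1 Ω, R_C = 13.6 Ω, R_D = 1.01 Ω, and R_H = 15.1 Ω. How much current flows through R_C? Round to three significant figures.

I ≈ 1.99 A

Conductances: ΣG = 1/88.1 + 1/13.6 + 1/1.01 + 1/15.1 = 1.141 (1/Ω).
R_C takes the fraction G_k/ΣG = 0.07353/1.141 = 0.06443, so I = 30.9 × 0.06443 = 1.991 A.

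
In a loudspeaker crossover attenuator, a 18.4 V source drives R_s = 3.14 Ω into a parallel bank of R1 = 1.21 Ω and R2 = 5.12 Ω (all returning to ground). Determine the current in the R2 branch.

I ≈ 0.854 A

Parallel bank: R_p = 1/(1/1.21 + 1/5.12) = 0.9787 Ω.
V_A by voltage divider: V_A = 18.4 × 0.9787/(3.14 + 0.9787) = 4.372 V.
I(R2) = V_A / R2 = 4.372/5.12 = 0.8540 A.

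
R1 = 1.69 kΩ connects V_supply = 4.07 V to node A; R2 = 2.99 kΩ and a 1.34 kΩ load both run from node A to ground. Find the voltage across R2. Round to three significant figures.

V_out ≈ 1.44 V

The load sits in parallel with R2, giving an effective lower resistance R2' = R2·R_L/(R2+R_L) = 0.9253 kΩ.
Voltage divider with the loaded lower leg: V_out = 4.07 × 0.9253/(1.69 + 0.9253) = 4.07 × 0.3538 = 1.440 V.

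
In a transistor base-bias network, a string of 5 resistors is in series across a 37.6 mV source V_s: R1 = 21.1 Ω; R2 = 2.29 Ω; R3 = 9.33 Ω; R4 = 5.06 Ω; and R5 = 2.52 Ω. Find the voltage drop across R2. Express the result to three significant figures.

ΣR = 21.1 + 2.29 + 9.33 + 5.06 + 2.52 = 40.30 Ω.
V = V_s · R/ΣR = 37.6 × 0.05682 = 2.137 mV.

V ≈ 2.14 mV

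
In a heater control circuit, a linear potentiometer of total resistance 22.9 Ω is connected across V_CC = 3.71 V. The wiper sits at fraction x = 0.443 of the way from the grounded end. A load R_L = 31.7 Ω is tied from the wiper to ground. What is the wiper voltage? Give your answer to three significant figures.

V_out ≈ 1.39 V

Lower segment x·R_p = 10.14 Ω; upper segment (1−x)·R_p = 12.76 Ω.
(x·R_p) ‖ R_L = 7.685 Ω.
Loaded-divider output: V_out = 3.71 × 0.3760 = 1.395 V.
(Unloaded: V_out = x·V_CC = 1.64 V.)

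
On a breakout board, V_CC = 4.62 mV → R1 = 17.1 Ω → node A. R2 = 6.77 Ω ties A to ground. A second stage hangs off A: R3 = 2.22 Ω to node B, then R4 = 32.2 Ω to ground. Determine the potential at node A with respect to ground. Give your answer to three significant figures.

The second stage (R3 + R4 = 34.42 Ω) loads node A in parallel with R2.
Effective lower resistance at A: R2 ‖ 34.42 = 5.657 Ω.
V_A = 4.62 × 5.657/(17.1 + 5.657) = 1.148 mV.

V_A ≈ 1.15 mV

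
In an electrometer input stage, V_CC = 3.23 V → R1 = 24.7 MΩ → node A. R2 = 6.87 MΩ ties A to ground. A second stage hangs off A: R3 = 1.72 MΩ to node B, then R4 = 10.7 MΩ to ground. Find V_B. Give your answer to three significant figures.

V_B ≈ 0.423 V

Looking into the second stage from A: R3 + R4 = 12.42 MΩ appears in parallel with R2.
Effective lower resistance at A: R2 ‖ 12.42 = 4.423 MΩ.
First divider: V_A = V_CC · 4.423/(24.7 + 4.423) = 0.4906 V.
Stage 2 is unloaded, so V_B = V_A · R4/(R3+R4) = 0.4906 × 10.7/12.42 = 0.4226 V.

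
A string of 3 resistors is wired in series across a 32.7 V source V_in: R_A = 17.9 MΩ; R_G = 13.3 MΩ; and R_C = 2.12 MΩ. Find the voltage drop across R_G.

Total series resistance ΣR = 17.9 + 13.3 + 2.12 = 33.32 MΩ.
V = V_in · R/ΣR = 32.7 × 0.3992 = 13.05 V.

V ≈ 13.1 V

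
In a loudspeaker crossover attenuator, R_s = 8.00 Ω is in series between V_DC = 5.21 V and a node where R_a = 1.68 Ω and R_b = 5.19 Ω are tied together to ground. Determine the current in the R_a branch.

Equivalent of the parallel group: R_p = 1.269 Ω.
V_A = 5.21 × 1.269/9.269 = 0.7134 V.
I(R_a) = V_A / R_a = 0.7134/1.68 = 0.4246 A.

I ≈ 0.425 A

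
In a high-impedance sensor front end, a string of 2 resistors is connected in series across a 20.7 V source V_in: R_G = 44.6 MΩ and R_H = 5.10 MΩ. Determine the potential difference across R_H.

V ≈ 2.12 V

Series total: ΣR = 44.6 + 5.10 = 49.70 MΩ.
By the voltage-divider rule, V = 20.7 × 5.100/49.70 = 2.124 V.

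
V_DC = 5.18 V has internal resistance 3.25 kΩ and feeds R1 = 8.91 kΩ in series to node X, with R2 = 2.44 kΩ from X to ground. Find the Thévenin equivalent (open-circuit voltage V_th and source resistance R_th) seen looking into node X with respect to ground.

V_th ≈ 0.866 V, R_th ≈ 2.03 kΩ

R1' = 3.25 + 8.91 = 12.16 kΩ (source resistance + R1).
With X open, the divider is unloaded: V_th = 5.18 × 2.44/14.60 = 0.8657 V.
Looking into X with the source shorted: R_th = R1'·R2/(R1'+R2) = 12.16 × 2.44/14.60 = 2.032 kΩ.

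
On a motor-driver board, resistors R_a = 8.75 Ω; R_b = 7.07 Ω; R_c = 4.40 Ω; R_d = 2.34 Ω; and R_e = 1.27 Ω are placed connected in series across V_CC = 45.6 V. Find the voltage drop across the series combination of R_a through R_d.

ΣR = 8.75 + 7.07 + 4.40 + 2.34 + 1.27 = 23.83 Ω.
R_{R_a..R_d} = 8.75 + 7.07 + 4.40 + 2.34 = 22.56 Ω.
Voltage divider: V = V_CC · (22.56 / 23.83) = 45.6 × 0.9467 = 43.17 V.

V ≈ 43.2 V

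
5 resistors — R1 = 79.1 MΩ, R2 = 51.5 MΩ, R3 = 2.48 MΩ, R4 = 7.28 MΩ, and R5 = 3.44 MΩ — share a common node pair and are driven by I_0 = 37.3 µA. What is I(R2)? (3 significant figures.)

I ≈ 0.839 µA

Total conductance ΣG = 1/79.1 + 1/51.5 + 1/2.48 + 1/7.28 + 1/3.44 = 0.8633 (units of 1/MΩ).
Current divider: I(R2) = I_0 · G_k/ΣG = 37.3 × (0.01942/0.8633) = 37.3 × 0.02249 = 0.8389 µA.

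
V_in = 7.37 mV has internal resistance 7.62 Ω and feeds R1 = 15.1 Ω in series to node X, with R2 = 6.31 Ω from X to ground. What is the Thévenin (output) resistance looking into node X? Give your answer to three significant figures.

R_th ≈ 4.94 Ω

R1' = 7.62 + 15.1 = 22.72 Ω (source resistance + R1).
Looking into X with the source shorted: R_th = R1'·R2/(R1'+R2) = 22.72 × 6.31/29.03 = 4.938 Ω.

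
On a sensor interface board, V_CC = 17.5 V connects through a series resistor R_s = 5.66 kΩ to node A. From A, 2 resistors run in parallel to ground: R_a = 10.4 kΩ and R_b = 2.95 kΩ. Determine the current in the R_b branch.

I ≈ 1.71 mA

Combine the parallel branches: R_p = (1/10.4 + 1/2.95)⁻¹ = 2.298 kΩ.
Node voltage V_A = V_CC · R_p/(R_s + R_p) = 17.5 × 0.2888 = 5.054 V.
Branch current I = V_A/R_b = 5.054/2.95 = 1.713 mA.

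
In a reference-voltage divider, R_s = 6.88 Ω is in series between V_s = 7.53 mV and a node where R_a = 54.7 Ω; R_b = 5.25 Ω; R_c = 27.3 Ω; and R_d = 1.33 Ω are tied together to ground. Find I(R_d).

Parallel bank: R_p = 1/(1/54.7 + 1/5.25 + 1/27.3 + 1/1.33) = 1.003 Ω.
Node voltage V_A = V_s · R_p/(R_s + R_p) = 7.53 × 0.1272 = 0.9579 mV.
I(R_d) = V_A / R_d = 0.9579/1.33 = 0.7202 mA.

I ≈ 0.720 mA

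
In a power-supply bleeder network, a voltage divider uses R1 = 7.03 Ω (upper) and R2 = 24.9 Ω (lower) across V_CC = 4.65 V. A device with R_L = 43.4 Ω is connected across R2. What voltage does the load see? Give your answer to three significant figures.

R2 ‖ R_L = (24.9 × 43.4)/(24.9 + 43.4) = 15.82 Ω.
Then V_out = V_CC · R2'/(R1 + R2') = 4.65 × 15.82/22.85 = 3.220 V.

V_out ≈ 3.22 V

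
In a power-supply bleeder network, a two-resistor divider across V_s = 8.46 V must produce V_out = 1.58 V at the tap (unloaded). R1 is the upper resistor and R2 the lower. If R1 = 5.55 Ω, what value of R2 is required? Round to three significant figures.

V_out/V_s = R2/(R1+R2) = 0.1868.
R2 = R1 · 0.1868/(1 − 0.1868) = 1.275 Ω.

R2 ≈ 1.27 Ω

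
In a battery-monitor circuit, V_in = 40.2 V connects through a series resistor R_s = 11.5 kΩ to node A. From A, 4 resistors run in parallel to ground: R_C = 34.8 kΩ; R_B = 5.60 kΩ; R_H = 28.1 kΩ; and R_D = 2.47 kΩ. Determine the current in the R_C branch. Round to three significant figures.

Parallel bank: R_p = 1/(1/34.8 + 1/5.60 + 1/28.1 + 1/2.47) = 1.544 kΩ.
V_A by voltage divider: V_A = 40.2 × 1.544/(11.5 + 1.544) = 4.758 V.
I(R_C) = V_A / R_C = 4.758/34.8 = 0.1367 mA.

I ≈ 0.137 mA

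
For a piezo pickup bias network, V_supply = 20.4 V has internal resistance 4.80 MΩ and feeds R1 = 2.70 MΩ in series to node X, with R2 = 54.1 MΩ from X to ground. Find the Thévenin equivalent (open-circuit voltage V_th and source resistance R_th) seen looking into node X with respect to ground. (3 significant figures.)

V_th ≈ 17.9 V, R_th ≈ 6.59 MΩ

R1' = 4.80 + 2.70 = 7.500 MΩ (source resistance + R1).
Open-circuit (no load on X): V_th = V_supply · R2/(R1' + R2) = 20.4 × 54.1/(7.500 + 54.1) = 17.92 V.
With V_supply suppressed (replaced by a short), R_th = R1' ‖ R2 = (7.500 × 54.1)/(7.500 + 54.1) = 6.587 MΩ.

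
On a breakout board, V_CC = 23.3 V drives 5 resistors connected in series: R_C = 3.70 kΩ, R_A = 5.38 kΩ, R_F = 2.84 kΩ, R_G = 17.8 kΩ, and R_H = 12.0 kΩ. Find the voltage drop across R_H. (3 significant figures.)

V ≈ 6.70 V

Total series resistance ΣR = 3.70 + 5.38 + 2.84 + 17.8 + 12.0 = 41.72 kΩ.
Voltage divider: V = V_CC · (12.00 / 41.72) = 23.3 × 0.2876 = 6.702 V.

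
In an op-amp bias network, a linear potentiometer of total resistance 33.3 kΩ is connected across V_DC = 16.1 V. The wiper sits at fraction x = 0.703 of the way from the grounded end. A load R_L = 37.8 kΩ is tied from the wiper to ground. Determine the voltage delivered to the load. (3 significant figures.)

The pot divides into 9.890 kΩ above the wiper and 23.41 kΩ below.
R_L loads the lower segment: effective lower R = 14.46 kΩ.
Loaded-divider output: V_out = 16.1 × 0.5938 = 9.560 V.

V_out ≈ 9.56 V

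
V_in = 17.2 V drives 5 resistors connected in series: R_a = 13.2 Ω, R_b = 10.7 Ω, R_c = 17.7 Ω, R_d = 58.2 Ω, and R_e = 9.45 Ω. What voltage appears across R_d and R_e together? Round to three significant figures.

V ≈ 10.7 V

Series total: ΣR = 13.2 + 10.7 + 17.7 + 58.2 + 9.45 = 109.2 Ω.
R_{R_d..R_e} = 58.2 + 9.45 = 67.65 Ω.
V = V_in · R/ΣR = 17.2 × 0.6192 = 10.65 V.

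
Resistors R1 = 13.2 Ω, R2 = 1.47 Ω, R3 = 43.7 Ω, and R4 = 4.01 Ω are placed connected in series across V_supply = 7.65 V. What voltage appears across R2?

Series total: ΣR = 13.2 + 1.47 + 43.7 + 4.01 = 62.38 Ω.
Voltage divider: V = V_supply · (1.470 / 62.38) = 7.65 × 0.02357 = 0.1803 V.

V ≈ 0.180 V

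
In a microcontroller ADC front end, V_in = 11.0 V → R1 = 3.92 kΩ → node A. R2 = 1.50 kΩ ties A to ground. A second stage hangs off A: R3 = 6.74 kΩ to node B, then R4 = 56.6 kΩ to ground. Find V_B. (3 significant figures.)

Node A sees R2 in parallel with the series input of stage 2, R3 + R4 = 63.34 kΩ.
Effective lower resistance at A: R2 ‖ 63.34 = 1.465 kΩ.
V_A = 11.0 × 1.465/(3.92 + 1.465) = 2.993 V.
Then the unloaded second divider: V_B = V_A × R4/(R3+R4) = 2.993 × 0.8936 = 2.675 V.

V_B ≈ 2.67 V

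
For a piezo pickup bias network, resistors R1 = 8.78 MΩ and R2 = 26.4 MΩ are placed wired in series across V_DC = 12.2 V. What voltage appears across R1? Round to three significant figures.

V ≈ 3.04 V

Series total: ΣR = 8.78 + 26.4 = 35.18 MΩ.
Voltage divider: V = V_DC · (8.780 / 35.18) = 12.2 × 0.2496 = 3.045 V.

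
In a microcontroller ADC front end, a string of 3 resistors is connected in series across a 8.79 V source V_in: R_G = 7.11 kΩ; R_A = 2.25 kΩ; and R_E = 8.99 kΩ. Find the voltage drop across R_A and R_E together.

V ≈ 5.38 V

Total series resistance ΣR = 7.11 + 2.25 + 8.99 = 18.35 kΩ.
R_{R_A..R_E} = 2.25 + 8.99 = 11.24 kΩ.
Voltage divider: V = V_in · (11.24 / 18.35) = 8.79 × 0.6125 = 5.384 V.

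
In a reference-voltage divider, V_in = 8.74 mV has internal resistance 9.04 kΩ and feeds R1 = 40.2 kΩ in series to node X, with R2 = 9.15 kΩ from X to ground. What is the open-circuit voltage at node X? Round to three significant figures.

R1' = 9.04 + 40.2 = 49.24 kΩ (source resistance + R1).
With X open, the divider is unloaded: V_th = 8.74 × 9.15/58.39 = 1.370 mV.

V_th ≈ 1.37 mV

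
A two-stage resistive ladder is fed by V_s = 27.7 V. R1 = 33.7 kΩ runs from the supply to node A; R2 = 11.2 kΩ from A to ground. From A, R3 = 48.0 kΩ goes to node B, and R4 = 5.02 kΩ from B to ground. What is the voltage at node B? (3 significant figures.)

The second stage (R3 + R4 = 53.02 kΩ) loads node A in parallel with R2.
Effective lower resistance at A: R2 ‖ 53.02 = 9.247 kΩ.
So V_A = 27.7 × 0.2153 = 5.964 V.
Then the unloaded second divider: V_B = V_A × R4/(R3+R4) = 5.964 × 0.09468 = 0.5647 V.

V_B ≈ 0.565 V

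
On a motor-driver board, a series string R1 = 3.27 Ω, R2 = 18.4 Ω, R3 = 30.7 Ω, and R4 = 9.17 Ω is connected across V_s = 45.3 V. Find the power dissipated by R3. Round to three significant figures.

P ≈ 16.6 W

ΣR = 61.54 Ω → I = 45.3/61.54 = 0.7361 A.
P = I²R = 0.5419 × 30.7 = 16.63 W.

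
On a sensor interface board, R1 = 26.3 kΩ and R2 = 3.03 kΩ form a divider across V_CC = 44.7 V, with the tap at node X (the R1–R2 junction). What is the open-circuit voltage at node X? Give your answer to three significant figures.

V_th ≈ 4.62 V

V_th is the unloaded tap voltage: V_CC · R2/(R1+R2) = 44.7 × 0.1033 = 4.618 V.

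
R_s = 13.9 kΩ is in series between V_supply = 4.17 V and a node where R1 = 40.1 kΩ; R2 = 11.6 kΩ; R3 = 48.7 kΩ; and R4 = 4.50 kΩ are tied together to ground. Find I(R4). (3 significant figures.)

I ≈ 0.157 mA

Equivalent of the parallel group: R_p = 2.826 kΩ.
V_A = 4.17 × 2.826/16.73 = 0.7045 V.
Branch current I = V_A/R4 = 0.7045/4.50 = 0.1566 mA.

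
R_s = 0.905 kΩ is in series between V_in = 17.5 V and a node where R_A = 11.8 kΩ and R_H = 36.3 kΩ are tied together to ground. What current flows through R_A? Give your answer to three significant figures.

Equivalent of the parallel group: R_p = 8.905 kΩ.
Node voltage V_A = V_in · R_p/(R_s + R_p) = 17.5 × 0.9077 = 15.89 V.
I(R_A) = V_A / R_A = 15.89/11.8 = 1.346 mA.

I ≈ 1.35 mA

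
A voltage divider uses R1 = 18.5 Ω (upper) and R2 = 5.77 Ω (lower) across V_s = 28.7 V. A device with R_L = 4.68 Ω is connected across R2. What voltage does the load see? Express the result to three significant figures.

V_out ≈ 3.52 V

First combine the lower leg with the load: R2 ‖ R_L = 2.584 Ω.
Now apply the divider: V_out = 28.7 × 0.1226 = 3.517 V.
(Unloaded it would be 6.82 V; the load pulls it down.)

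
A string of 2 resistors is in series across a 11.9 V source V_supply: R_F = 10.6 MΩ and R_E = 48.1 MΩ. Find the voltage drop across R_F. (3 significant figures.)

V ≈ 2.15 V

Total series resistance ΣR = 10.6 + 48.1 = 58.70 MΩ.
By the voltage-divider rule, V = 11.9 × 10.60/58.70 = 2.149 V.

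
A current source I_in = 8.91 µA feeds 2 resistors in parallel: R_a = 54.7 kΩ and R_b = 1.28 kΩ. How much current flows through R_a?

I ≈ 0.204 µA

With just two branches, the current splits inversely with resistance.
I(R_a) = 8.91 × 1.28/(54.7 + 1.28) = 8.91 × 0.02287 = 0.2037 µA.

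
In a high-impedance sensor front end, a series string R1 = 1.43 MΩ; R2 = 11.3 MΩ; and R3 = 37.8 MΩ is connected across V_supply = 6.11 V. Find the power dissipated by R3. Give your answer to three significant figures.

P ≈ 0.553 µW

The common current is I = 6.11/50.53 = 0.1209 µA.
V(R3) = I·R = 4.571 V; P = V·I = 4.571 × 0.1209 = 0.5527 µW.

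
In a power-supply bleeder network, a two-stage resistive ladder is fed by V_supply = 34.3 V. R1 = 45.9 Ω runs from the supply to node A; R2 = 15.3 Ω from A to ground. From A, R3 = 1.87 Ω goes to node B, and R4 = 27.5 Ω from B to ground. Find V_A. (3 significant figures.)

V_A ≈ 6.17 V

Looking into the second stage from A: R3 + R4 = 29.37 Ω appears in parallel with R2.
Effective lower resistance at A: R2 ‖ 29.37 = 10.06 Ω.
First divider: V_A = V_supply · 10.06/(45.9 + 10.06) = 6.166 V.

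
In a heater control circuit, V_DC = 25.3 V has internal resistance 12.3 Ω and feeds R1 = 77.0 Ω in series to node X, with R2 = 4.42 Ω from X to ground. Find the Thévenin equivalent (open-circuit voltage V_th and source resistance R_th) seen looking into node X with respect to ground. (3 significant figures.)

R1' = 12.3 + 77.0 = 89.30 Ω (source resistance + R1).
With X open, the divider is unloaded: V_th = 25.3 × 4.42/93.72 = 1.193 V.
Zeroing V_DC shorts the top of R1' to ground, so R_th = R1' ‖ R2 = 4.212 Ω.

V_th ≈ 1.19 V, R_th ≈ 4.21 Ω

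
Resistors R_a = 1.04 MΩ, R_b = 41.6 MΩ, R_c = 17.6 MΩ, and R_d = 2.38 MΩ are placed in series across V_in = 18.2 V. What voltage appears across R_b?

V ≈ 12.1 V

ΣR = 1.04 + 41.6 + 17.6 + 2.38 = 62.62 MΩ.
By the voltage-divider rule, V = 18.2 × 41.60/62.62 = 12.09 V.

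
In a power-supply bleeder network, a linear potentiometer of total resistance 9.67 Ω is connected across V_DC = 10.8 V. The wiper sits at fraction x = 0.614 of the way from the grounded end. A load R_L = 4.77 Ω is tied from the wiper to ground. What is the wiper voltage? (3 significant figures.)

The pot divides into 3.733 Ω above the wiper and 5.937 Ω below.
R_L loads the lower segment: effective lower R = 2.645 Ω.
Then V_out = V_DC · 2.645/(3.733 + 2.645) = 4.479 V.
(Unloaded: V_out = x·V_DC = 6.63 V.)

V_out ≈ 4.48 V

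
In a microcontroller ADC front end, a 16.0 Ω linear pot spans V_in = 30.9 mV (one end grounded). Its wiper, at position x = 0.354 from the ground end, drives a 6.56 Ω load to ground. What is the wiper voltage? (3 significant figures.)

V_out ≈ 7.02 mV

Lower segment x·R_p = 5.664 Ω; upper segment (1−x)·R_p = 10.34 Ω.
Lower segment in parallel with the load: 5.664 ‖ 6.56 = 3.040 Ω.
V_out = 30.9 × 3.040/(10.34 + 3.040) = 7.022 mV.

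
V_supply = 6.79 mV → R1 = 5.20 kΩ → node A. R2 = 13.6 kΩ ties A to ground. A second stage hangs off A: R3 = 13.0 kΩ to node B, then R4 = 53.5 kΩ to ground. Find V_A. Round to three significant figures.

Looking into the second stage from A: R3 + R4 = 66.50 kΩ appears in parallel with R2.
R2 ‖ (R3+R4) = 11.29 kΩ.
So V_A = 6.79 × 0.6847 = 4.649 mV.

V_A ≈ 4.65 mV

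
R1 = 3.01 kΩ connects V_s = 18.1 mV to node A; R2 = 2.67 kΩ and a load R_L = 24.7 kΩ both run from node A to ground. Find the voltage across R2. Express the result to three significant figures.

V_out ≈ 8.05 mV

First combine the lower leg with the load: R2 ‖ R_L = 2.410 kΩ.
Voltage divider with the loaded lower leg: V_out = 18.1 × 2.410/(3.01 + 2.410) = 18.1 × 0.4446 = 8.047 mV.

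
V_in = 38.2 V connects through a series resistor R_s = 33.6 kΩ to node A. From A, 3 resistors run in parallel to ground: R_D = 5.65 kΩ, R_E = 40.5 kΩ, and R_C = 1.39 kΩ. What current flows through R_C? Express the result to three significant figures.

Parallel bank: R_p = 1/(1/5.65 + 1/40.5 + 1/1.39) = 1.086 kΩ.
V_A by voltage divider: V_A = 38.2 × 1.086/(33.6 + 1.086) = 1.196 V.
Branch current I = V_A/R_C = 1.196/1.39 = 0.8602 mA.

I ≈ 0.860 mA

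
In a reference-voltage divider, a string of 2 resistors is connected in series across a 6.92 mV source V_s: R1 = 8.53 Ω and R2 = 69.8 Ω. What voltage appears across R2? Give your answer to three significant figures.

V ≈ 6.17 mV

Total series resistance ΣR = 8.53 + 69.8 = 78.33 Ω.
Voltage divider: V = V_s · (69.80 / 78.33) = 6.92 × 0.8911 = 6.166 mV.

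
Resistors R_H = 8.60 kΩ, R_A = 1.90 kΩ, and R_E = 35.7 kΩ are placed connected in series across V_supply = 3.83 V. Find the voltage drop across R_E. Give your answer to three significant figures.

V ≈ 2.96 V

ΣR = 8.60 + 1.90 + 35.7 = 46.20 kΩ.
By the voltage-divider rule, V = 3.83 × 35.70/46.20 = 2.960 V.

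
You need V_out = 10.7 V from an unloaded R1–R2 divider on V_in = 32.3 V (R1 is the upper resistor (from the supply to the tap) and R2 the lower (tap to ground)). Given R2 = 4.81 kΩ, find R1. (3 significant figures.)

V_out/V_in = R2/(R1+R2) = 0.3313.
Rearranging, R1 = R2·(1−k)/k = 4.81 × 2.019 = 9.710 kΩ.

R1 ≈ 9.71 kΩ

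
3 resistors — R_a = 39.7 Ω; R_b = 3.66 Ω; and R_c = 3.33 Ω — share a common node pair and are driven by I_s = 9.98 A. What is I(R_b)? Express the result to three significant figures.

Conductances: ΣG = 1/39.7 + 1/3.66 + 1/3.33 = 0.5987 (1/Ω).
R_b takes the fraction G_k/ΣG = 0.2732/0.5987 = 0.4564, so I = 9.98 × 0.4564 = 4.554 A.

I ≈ 4.55 A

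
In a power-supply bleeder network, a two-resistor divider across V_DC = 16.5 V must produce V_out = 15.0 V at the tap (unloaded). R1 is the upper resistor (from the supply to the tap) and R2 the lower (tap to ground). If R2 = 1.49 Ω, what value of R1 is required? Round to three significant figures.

R1 ≈ 0.149 Ω

V_out/V_DC = R2/(R1+R2) = 0.9091.
R1 = R2·(1/k − 1) = 1.49 × 0.1000 = 0.1490 Ω.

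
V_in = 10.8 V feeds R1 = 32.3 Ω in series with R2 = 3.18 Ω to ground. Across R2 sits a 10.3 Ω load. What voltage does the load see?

R2 ‖ R_L = (3.18 × 10.3)/(3.18 + 10.3) = 2.430 Ω.
Voltage divider with the loaded lower leg: V_out = 10.8 × 2.430/(32.3 + 2.430) = 10.8 × 0.06996 = 0.7556 V.

V_out ≈ 0.756 V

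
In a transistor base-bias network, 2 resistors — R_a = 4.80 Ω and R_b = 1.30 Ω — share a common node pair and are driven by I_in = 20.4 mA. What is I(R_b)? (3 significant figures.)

Two-branch current divider: I_k = I_in · R_other/(R_1 + R_2).
I(R_b) = 20.4 × 4.80/(4.80 + 1.30) = 20.4 × 0.7869 = 16.05 mA.

I ≈ 16.1 mA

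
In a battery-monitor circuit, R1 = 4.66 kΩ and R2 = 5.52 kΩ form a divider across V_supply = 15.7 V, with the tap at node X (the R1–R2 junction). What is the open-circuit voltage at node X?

V_th is the unloaded tap voltage: V_supply · R2/(R1+R2) = 15.7 × 0.5422 = 8.513 V.

V_th ≈ 8.51 V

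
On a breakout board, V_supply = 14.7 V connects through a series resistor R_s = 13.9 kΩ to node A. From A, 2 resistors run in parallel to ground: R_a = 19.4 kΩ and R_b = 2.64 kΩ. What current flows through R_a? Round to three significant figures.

I ≈ 0.109 mA

Parallel bank: R_p = 1/(1/19.4 + 1/2.64) = 2.324 kΩ.
V_A = 14.7 × 2.324/16.22 = 2.106 V.
Branch current I = V_A/R_a = 2.106/19.4 = 0.1085 mA.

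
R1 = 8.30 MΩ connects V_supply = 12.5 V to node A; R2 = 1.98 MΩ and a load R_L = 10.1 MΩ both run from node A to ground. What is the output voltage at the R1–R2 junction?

V_out ≈ 2.08 V

First combine the lower leg with the load: R2 ‖ R_L = 1.655 MΩ.
Then V_out = V_supply · R2'/(R1 + R2') = 12.5 × 1.655/9.955 = 2.079 V.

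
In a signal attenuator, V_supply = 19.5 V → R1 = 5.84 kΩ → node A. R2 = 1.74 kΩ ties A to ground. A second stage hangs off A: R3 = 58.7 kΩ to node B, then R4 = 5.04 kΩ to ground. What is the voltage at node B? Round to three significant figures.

Node A sees R2 in parallel with the series input of stage 2, R3 + R4 = 63.74 kΩ.
Effective lower resistance at A: R2 ‖ 63.74 = 1.694 kΩ.
V_A = 19.5 × 1.694/(5.84 + 1.694) = 4.384 V.
Stage 2 is unloaded, so V_B = V_A · R4/(R3+R4) = 4.384 × 5.04/63.74 = 0.3467 V.

V_B ≈ 0.347 V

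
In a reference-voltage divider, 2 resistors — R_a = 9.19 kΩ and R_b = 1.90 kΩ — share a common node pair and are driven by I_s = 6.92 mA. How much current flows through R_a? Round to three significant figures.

I ≈ 1.19 mA

Two-branch current divider: I_k = I_s · R_other/(R_1 + R_2).
So I = 6.92 × 1.90/11.09 = 1.186 mA.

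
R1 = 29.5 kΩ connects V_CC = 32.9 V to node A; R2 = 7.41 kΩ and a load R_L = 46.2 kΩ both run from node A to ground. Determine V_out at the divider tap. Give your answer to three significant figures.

First combine the lower leg with the load: R2 ‖ R_L = 6.386 kΩ.
Voltage divider with the loaded lower leg: V_out = 32.9 × 6.386/(29.5 + 6.386) = 32.9 × 0.1779 = 5.854 V.

V_out ≈ 5.85 V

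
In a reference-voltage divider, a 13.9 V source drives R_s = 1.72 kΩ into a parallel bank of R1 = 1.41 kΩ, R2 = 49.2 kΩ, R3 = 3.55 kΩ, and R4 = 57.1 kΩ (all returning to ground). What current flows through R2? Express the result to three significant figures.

I ≈ 0.102 mA

Parallel bank: R_p = 1/(1/1.41 + 1/49.2 + 1/3.55 + 1/57.1) = 0.9721 kΩ.
V_A by voltage divider: V_A = 13.9 × 0.9721/(1.72 + 0.9721) = 5.019 V.
I(R2) = V_A / R2 = 5.019/49.2 = 0.1020 mA.
(Equivalently: I_total = 5.163 mA, then current-divider fraction G_k/ΣG = 0.01976.)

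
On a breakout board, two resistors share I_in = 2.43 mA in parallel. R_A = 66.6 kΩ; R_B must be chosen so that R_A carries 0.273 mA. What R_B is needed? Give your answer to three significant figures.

Two-branch current divider: I_A = I_in · R_B/(R_A + R_B).
0.273/2.43 = R_B/(R_A + R_B) → R_B = R_A · (0.1123)/(1 − 0.1123) = 66.6 × 0.1266 = 8.429 kΩ.

R_B ≈ 8.43 kΩ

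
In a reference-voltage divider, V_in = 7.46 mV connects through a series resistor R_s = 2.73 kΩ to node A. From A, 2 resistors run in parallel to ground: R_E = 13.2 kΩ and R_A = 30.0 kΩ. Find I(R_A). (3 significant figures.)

Parallel bank: R_p = 1/(1/13.2 + 1/30.0) = 9.167 kΩ.
V_A = 7.46 × 9.167/11.90 = 5.748 mV.
I(R_A) = V_A / R_A = 5.748/30.0 = 0.1916 µA.
(Check via current divider: I_total = 0.6271 µA; share G_k/ΣG = 0.3056 → same result.)

I ≈ 0.192 µA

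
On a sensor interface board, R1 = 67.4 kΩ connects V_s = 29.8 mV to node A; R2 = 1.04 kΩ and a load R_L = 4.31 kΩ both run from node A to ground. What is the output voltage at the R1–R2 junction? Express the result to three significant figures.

First combine the lower leg with the load: R2 ‖ R_L = 0.8378 kΩ.
Voltage divider with the loaded lower leg: V_out = 29.8 × 0.8378/(67.4 + 0.8378) = 29.8 × 0.01228 = 0.3659 mV.

V_out ≈ 0.366 mV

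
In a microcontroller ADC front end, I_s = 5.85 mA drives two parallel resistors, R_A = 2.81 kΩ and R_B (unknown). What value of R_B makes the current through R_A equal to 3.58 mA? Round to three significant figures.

In a two-way split, I_A/I_s = R_B/(R_A + R_B).
3.58/5.85 = R_B/(R_A + R_B) → R_B = R_A · (0.6120)/(1 − 0.6120) = 2.81 × 1.577 = 4.432 kΩ.

R_B ≈ 4.43 kΩ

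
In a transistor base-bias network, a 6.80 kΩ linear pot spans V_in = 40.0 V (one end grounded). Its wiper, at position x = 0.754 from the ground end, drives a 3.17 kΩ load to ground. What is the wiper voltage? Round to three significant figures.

The pot divides into 1.673 kΩ above the wiper and 5.127 kΩ below.
Lower segment in parallel with the load: 5.127 ‖ 3.17 = 1.959 kΩ.
V_out = 40.0 × 1.959/(1.673 + 1.959) = 21.58 V.

V_out ≈ 21.6 V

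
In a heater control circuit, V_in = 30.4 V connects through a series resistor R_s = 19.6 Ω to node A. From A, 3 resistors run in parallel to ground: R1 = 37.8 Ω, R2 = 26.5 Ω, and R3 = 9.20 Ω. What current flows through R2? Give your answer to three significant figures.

I ≈ 0.261 A

Parallel bank: R_p = 1/(1/37.8 + 1/26.5 + 1/9.20) = 5.784 Ω.
V_A by voltage divider: V_A = 30.4 × 5.784/(19.6 + 5.784) = 6.927 V.
Branch current I = V_A/R2 = 6.927/26.5 = 0.2614 A.
(Equivalently: I_total = 1.198 A, then current-divider fraction G_k/ΣG = 0.2183.)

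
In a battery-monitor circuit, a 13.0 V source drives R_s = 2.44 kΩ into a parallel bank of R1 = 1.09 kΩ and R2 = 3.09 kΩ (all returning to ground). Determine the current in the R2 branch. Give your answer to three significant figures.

I ≈ 1.04 mA

Parallel bank: R_p = 1/(1/1.09 + 1/3.09) = 0.8058 kΩ.
V_A by voltage divider: V_A = 13.0 × 0.8058/(2.44 + 0.8058) = 3.227 V.
Branch current I = V_A/R2 = 3.227/3.09 = 1.044 mA.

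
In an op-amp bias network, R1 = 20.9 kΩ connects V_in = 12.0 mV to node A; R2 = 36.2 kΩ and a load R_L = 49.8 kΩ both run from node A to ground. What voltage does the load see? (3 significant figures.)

V_out ≈ 6.01 mV

R2 ‖ R_L = (36.2 × 49.8)/(36.2 + 49.8) = 20.96 kΩ.
Then V_out = V_in · R2'/(R1 + R2') = 12.0 × 20.96/41.86 = 6.009 mV.
(Unloaded it would be 7.61 mV; the load pulls it down.)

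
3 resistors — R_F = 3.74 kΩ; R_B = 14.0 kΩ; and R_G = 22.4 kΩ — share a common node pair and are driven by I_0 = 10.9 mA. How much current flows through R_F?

I ≈ 7.60 mA

ΣG = 1/3.74 + 1/14.0 + 1/22.4 = 0.3835.
By the current-divider rule, I = I_0 · G_k/ΣG = 10.9 × 0.6973 = 7.601 mA.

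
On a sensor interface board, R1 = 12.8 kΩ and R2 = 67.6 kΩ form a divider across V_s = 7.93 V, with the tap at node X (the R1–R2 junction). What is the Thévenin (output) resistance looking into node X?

R_th ≈ 10.8 kΩ

With V_s suppressed (replaced by a short), R_th = R1 ‖ R2 = (12.80 × 67.6)/(12.80 + 67.6) = 10.76 kΩ.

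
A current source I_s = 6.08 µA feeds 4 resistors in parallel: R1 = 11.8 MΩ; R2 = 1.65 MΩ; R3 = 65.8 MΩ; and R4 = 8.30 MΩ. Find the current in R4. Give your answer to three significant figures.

Conductances: ΣG = 1/11.8 + 1/1.65 + 1/65.8 + 1/8.30 = 0.8265 (1/MΩ).
By the current-divider rule, I = I_s · G_k/ΣG = 6.08 × 0.1458 = 0.8863 µA.

I ≈ 0.886 µA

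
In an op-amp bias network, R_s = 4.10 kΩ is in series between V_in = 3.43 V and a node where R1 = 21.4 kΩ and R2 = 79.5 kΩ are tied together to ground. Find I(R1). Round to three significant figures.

I ≈ 0.129 mA

Parallel bank: R_p = 1/(1/21.4 + 1/79.5) = 16.86 kΩ.
V_A by voltage divider: V_A = 3.43 × 16.86/(4.10 + 16.86) = 2.759 V.
I(R1) = V_A / R1 = 2.759/21.4 = 0.1289 mA.
(Check via current divider: I_total = 0.1636 mA; share G_k/ΣG = 0.7879 → same result.)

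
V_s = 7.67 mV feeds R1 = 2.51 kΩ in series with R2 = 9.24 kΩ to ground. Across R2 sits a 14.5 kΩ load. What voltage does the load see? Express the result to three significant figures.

V_out ≈ 5.31 mV

The load sits in parallel with R2, giving an effective lower resistance R2' = R2·R_L/(R2+R_L) = 5.644 kΩ.
Voltage divider with the loaded lower leg: V_out = 7.67 × 5.644/(2.51 + 5.644) = 7.67 × 0.6922 = 5.309 mV.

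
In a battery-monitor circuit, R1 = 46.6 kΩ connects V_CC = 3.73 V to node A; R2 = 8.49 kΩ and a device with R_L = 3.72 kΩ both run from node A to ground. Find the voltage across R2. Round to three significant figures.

V_out ≈ 0.196 V

R2 ‖ R_L = (8.49 × 3.72)/(8.49 + 3.72) = 2.587 kΩ.
Voltage divider with the loaded lower leg: V_out = 3.73 × 2.587/(46.6 + 2.587) = 3.73 × 0.05259 = 0.1962 V.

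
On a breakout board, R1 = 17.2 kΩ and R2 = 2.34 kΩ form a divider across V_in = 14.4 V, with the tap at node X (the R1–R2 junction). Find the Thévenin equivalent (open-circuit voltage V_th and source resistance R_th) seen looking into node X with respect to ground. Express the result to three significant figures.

V_th ≈ 1.72 V, R_th ≈ 2.06 kΩ

Open-circuit (no load on X): V_th = V_in · R2/(R1 + R2) = 14.4 × 2.34/(17.20 + 2.34) = 1.724 V.
Looking into X with the source shorted: R_th = R1·R2/(R1+R2) = 17.20 × 2.34/19.54 = 2.060 kΩ.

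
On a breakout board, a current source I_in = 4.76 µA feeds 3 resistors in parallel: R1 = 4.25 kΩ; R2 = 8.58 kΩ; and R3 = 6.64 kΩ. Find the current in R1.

I ≈ 2.23 µA

Total conductance ΣG = 1/4.25 + 1/8.58 + 1/6.64 = 0.5024 (units of 1/kΩ).
Current divider: I(R1) = I_in · G_k/ΣG = 4.76 × (0.2353/0.5024) = 4.76 × 0.4683 = 2.229 µA.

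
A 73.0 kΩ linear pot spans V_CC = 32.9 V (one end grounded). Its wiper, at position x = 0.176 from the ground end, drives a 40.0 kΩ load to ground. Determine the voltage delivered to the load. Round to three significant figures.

Lower segment x·R_p = 12.85 kΩ; upper segment (1−x)·R_p = 60.15 kΩ.
R_L loads the lower segment: effective lower R = 9.724 kΩ.
Then V_out = V_CC · 9.724/(60.15 + 9.724) = 4.579 V.
(Unloaded: V_out = x·V_CC = 5.79 V.)

V_out ≈ 4.58 V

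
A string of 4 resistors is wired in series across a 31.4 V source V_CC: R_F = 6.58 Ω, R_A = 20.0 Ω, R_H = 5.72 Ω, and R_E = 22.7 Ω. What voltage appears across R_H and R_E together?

Total series resistance ΣR = 6.58 + 20.0 + 5.72 + 22.7 = 55.00 Ω.
R_{R_H..R_E} = 5.72 + 22.7 = 28.42 Ω.
V = V_CC · R/ΣR = 31.4 × 0.5167 = 16.23 V.

V ≈ 16.2 V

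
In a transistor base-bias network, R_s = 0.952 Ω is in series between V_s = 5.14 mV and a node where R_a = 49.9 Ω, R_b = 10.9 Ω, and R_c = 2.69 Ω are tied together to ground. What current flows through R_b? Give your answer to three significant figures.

I ≈ 0.323 mA

Parallel bank: R_p = 1/(1/49.9 + 1/10.9 + 1/2.69) = 2.068 Ω.
Node voltage V_A = V_s · R_p/(R_s + R_p) = 5.14 × 0.6848 = 3.520 mV.
Branch current I = V_A/R_b = 3.520/10.9 = 0.3229 mA.
(Equivalently: I_total = 1.702 mA, then current-divider fraction G_k/ΣG = 0.1897.)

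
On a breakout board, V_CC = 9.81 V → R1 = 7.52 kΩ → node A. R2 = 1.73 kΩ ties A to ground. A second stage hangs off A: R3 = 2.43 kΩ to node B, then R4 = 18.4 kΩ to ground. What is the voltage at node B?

The second stage (R3 + R4 = 20.83 kΩ) loads node A in parallel with R2.
Effective lower resistance at A: R2 ‖ 20.83 = 1.597 kΩ.
First divider: V_A = V_CC · 1.597/(7.52 + 1.597) = 1.719 V.
Then the unloaded second divider: V_B = V_A × R4/(R3+R4) = 1.719 × 0.8833 = 1.518 V.

V_B ≈ 1.52 V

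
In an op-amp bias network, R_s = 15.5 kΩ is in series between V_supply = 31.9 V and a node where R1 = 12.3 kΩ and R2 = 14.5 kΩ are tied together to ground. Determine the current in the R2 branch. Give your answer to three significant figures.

Combine the parallel branches: R_p = (1/12.3 + 1/14.5)⁻¹ = 6.655 kΩ.
V_A by voltage divider: V_A = 31.9 × 6.655/(15.5 + 6.655) = 9.582 V.
I(R2) = V_A / R2 = 9.582/14.5 = 0.6608 mA.

I ≈ 0.661 mA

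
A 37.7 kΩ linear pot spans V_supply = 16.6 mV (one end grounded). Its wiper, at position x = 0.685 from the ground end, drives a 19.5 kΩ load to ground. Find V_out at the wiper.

Split the track: R_lower = x·R_p = 25.82 kΩ, R_upper = (1−x)·R_p = 11.88 kΩ.
Lower segment in parallel with the load: 25.82 ‖ 19.5 = 11.11 kΩ.
V_out = 16.6 × 11.11/(11.88 + 11.11) = 8.024 mV.

V_out ≈ 8.02 mV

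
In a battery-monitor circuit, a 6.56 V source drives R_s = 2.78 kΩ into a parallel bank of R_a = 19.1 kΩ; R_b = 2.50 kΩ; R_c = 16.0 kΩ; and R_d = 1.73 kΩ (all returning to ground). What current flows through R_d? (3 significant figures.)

I ≈ 0.939 mA

Equivalent of the parallel group: R_p = 0.9150 kΩ.
V_A = 6.56 × 0.9150/3.695 = 1.624 V.
I(R_d) = V_A / R_d = 1.624/1.73 = 0.9390 mA.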